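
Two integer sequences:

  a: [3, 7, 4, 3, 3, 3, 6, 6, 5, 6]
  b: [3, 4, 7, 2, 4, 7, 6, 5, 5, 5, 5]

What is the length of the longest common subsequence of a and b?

Taking 3 (a #1, b #1), then 7 (a #2, b #3), then 4 (a #3, b #5), then 6 (a #7, b #7), then 5 (a #9, b #11) gives a common subsequence of length 5. Since dp[10][11] = 5, nothing longer is possible.

5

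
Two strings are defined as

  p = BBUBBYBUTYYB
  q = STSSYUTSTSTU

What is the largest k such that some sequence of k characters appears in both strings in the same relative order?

3

Pick Y at p[6]=q[5] → U at p[8]=q[6] → T at p[9]=q[11]; all 3 characters appear in both, in order, and the DP table's final entry dp[12][12] is also 3, so no common subsequence is longer.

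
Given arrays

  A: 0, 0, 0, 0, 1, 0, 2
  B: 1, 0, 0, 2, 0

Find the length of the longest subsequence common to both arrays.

Taking 0 [1,2] → 0 [2,3] → 0 [6,5] gives a common subsequence of length 3. The LCS DP gives dp[7][5] = 3, so this is optimal.

3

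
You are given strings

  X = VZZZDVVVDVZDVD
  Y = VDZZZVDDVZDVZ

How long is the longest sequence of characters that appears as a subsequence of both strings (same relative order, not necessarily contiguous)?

Pick V [1,1] → Z [2,3] → Z [3,4] → Z [4,5] → D [5,7] → D [9,8] → V [10,9] → Z [11,10] → D [12,11] → V [13,12]; all 10 characters appear in both, in order. dp[14][13] = 10 confirms this is the maximum.

10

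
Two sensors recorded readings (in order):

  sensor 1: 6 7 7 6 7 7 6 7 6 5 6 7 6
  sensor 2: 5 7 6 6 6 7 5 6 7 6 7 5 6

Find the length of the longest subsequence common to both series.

Pick 6 [1,5], 7 [2,6], 6 [4,8], 7 [6,9], 6 [7,10], 7 [8,11], 5 [10,12], 6 [13,13]; all 8 values appear in both, in order. Since dp[13][13] = 8, nothing longer is possible.

8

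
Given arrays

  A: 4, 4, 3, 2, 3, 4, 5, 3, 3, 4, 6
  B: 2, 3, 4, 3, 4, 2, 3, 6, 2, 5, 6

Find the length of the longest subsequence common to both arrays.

6

One common subsequence of length 6: 4 at A[1]=B[3], 4 at A[2]=B[5], 3 at A[3]=B[7], 2 at A[4]=B[9], 5 at A[7]=B[10], 6 at A[11]=B[11]. dp[11][11] = 6 confirms this is the maximum.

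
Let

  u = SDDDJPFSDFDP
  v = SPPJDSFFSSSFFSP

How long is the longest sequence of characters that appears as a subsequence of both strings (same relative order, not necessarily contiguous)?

6

One common subsequence of length 6: S (u #1, v #1) → D (u #2, v #5) → F (u #7, v #8) → S (u #8, v #11) → F (u #10, v #13) → P (u #12, v #15), and the DP table's final entry dp[12][15] is also 6, so no common subsequence is longer.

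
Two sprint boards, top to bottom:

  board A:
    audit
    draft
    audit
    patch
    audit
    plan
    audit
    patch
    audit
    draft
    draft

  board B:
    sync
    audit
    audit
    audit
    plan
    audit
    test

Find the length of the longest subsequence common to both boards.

5

Pick audit [1,2], audit [3,3], audit [5,4], plan [6,5], audit [7,6]; all 5 tasks appear in both, in order. Since dp[11][7] = 5, nothing longer is possible.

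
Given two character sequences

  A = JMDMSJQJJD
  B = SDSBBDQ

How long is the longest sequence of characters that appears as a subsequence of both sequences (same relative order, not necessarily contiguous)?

3

One common subsequence of length 3: D at A[3]=B[2], S at A[5]=B[3], Q at A[7]=B[7]. dp[10][7] = 3 confirms this is the maximum.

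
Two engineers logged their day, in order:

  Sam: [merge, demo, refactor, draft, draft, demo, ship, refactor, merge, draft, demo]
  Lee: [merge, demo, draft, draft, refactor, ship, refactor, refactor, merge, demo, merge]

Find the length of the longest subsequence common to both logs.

Pick merge (Sam #1, Lee #1) → demo (Sam #2, Lee #2) → draft (Sam #4, Lee #3) → draft (Sam #5, Lee #4) → ship (Sam #7, Lee #6) → refactor (Sam #8, Lee #8) → merge (Sam #9, Lee #9) → demo (Sam #11, Lee #10); all 8 tasks appear in both, in order, and the DP table's final entry dp[11][11] is also 8, so no common subsequence is longer.

8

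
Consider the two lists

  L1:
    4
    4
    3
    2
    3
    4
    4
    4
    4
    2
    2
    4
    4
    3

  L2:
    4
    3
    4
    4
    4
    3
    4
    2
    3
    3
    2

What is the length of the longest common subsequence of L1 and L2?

8

Taking 4 [2,1], 3 [5,2], 4 [6,3], 4 [7,4], 4 [8,5], 4 [9,7], 2 [10,8], 2 [11,11] gives a common subsequence of length 8, and the DP table's final entry dp[14][11] is also 8, so no common subsequence is longer.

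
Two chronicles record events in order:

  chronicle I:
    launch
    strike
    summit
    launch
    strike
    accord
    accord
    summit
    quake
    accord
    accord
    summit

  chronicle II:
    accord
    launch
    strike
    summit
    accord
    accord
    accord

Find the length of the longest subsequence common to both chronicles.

Match launch (chronicle I #1, chronicle II #2); then strike (chronicle I #2, chronicle II #3); then summit (chronicle I #3, chronicle II #4); then accord (chronicle I #7, chronicle II #5); then accord (chronicle I #10, chronicle II #6); then accord (chronicle I #11, chronicle II #7) — 6 events in the same relative order in both. dp[12][7] = 6 confirms this is the maximum.

6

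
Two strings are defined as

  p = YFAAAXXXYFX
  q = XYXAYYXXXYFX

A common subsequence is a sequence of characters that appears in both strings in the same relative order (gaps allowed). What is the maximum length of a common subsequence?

8

Match Y (p #1, q #2), A (p #3, q #4), X (p #6, q #7), X (p #7, q #8), X (p #8, q #9), Y (p #9, q #10), F (p #10, q #11), X (p #11, q #12) — 8 characters in the same relative order in both. The LCS DP gives dp[11][12] = 8, so this is optimal.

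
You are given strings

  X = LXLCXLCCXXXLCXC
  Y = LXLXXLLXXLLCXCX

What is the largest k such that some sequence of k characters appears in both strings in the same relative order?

11

Match L (X #1, Y #1), then X (X #2, Y #2), then L (X #3, Y #3), then X (X #5, Y #5), then L (X #6, Y #7), then X (X #9, Y #8), then X (X #10, Y #9), then L (X #12, Y #11), then C (X #13, Y #12), then X (X #14, Y #13), then C (X #15, Y #14) — 11 characters in the same relative order in both. The LCS DP gives dp[15][15] = 11, so this is optimal.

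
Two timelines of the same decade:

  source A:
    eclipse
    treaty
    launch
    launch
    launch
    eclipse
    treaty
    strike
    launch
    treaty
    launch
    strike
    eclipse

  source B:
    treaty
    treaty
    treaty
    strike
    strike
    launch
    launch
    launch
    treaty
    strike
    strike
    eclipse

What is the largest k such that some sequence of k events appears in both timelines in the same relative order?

8

Pick treaty (source A #2, source B #3), launch (source A #3, source B #6), launch (source A #4, source B #7), launch (source A #5, source B #8), treaty (source A #7, source B #9), strike (source A #8, source B #10), strike (source A #12, source B #11), eclipse (source A #13, source B #12); all 8 events appear in both, in order. Since dp[13][12] = 8, nothing longer is possible.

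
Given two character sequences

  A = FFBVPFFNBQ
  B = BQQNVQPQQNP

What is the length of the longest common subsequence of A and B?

Taking B (A #3, B #1), then V (A #4, B #5), then P (A #5, B #7), then N (A #8, B #10) gives a common subsequence of length 4. Since dp[10][11] = 4, nothing longer is possible.

4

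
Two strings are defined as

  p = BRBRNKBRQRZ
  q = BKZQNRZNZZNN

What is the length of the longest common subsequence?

Match B (p #3, q #1); then K (p #6, q #2); then Q (p #9, q #4); then R (p #10, q #6); then Z (p #11, q #10) — 5 characters in the same relative order in both. Since dp[11][12] = 5, nothing longer is possible.

5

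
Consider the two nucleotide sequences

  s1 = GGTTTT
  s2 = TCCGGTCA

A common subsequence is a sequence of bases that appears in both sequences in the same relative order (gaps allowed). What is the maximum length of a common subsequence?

Taking G (s1 #1, s2 #4) → G (s1 #2, s2 #5) → T (s1 #3, s2 #6) gives a common subsequence of length 3. Since dp[6][8] = 3, nothing longer is possible.

3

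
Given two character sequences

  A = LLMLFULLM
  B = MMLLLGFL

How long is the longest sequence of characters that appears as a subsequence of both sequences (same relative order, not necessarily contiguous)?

Match L [1,3], L [2,4], L [4,5], F [5,7], L [8,8] — 5 characters in the same relative order in both. Since dp[9][8] = 5, nothing longer is possible.

5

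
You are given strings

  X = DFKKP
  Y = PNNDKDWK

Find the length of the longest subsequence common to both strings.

Let dp[i][j] be the LCS length of the first i characters of X and the first j characters of Y. dp[i][j] = dp[i-1][j-1]+1 when the i-th and j-th characters match, else max(dp[i-1][j], dp[i][j-1]).
    ·  P  N  N  D  K  D  W  K
 ·  0  0  0  0  0  0  0  0  0
 D  0  0  0  0  1  1  1  1  1
 F  0  0  0  0  1  1  1  1  1
 K  0  0  0  0  1  2  2  2  2
 K  0  0  0  0  1  2  2  2  3
 P  0  1  1  1  1  2  2  2  3
dp[5][8] = 3. One LCS (by backtracking along matches): DKK.

3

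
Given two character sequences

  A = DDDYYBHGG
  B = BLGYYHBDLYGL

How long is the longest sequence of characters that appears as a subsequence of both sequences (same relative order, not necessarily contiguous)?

Let dp[i][j] be the LCS length of the first i characters of A and the first j characters of B. dp[i][j] = dp[i-1][j-1]+1 when the i-th and j-th characters match, else max(dp[i-1][j], dp[i][j-1]).
    ·  B  L  G  Y  Y  H  B  D  L  Y  G  L
 ·  0  0  0  0  0  0  0  0  0  0  0  0  0
 D  0  0  0  0  0  0  0  0  1  1  1  1  1
 D  0  0  0  0  0  0  0  0  1  1  1  1  1
 D  0  0  0  0  0  0  0  0  1  1  1  1  1
 Y  0  0  0  0  1  1  1  1  1  1  2  2  2
 Y  0  0  0  0  1  2  2  2  2  2  2  2  2
 B  0  1  1  1  1  2  2  3  3  3  3  3  3
 H  0  1  1  1  1  2  3  3  3  3  3  3  3
 G  0  1  1  2  2  2  3  3  3  3  3  4  4
 G  0  1  1  2  2  2  3  3  3  3  3  4  4
dp[9][12] = 4. One LCS (by backtracking along matches): YYBG.

4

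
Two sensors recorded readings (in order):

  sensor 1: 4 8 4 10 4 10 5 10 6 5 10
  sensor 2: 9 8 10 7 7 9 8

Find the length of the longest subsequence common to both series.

2

One common subsequence of length 2: 8 at sensor 1[2]=sensor 2[2], then 10 at sensor 1[4]=sensor 2[3], and the DP table's final entry dp[11][7] is also 2, so no common subsequence is longer.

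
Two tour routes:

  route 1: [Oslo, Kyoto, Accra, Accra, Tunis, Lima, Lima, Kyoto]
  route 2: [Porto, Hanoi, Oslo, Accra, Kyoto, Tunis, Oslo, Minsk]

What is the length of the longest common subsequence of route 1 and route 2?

3

Match Oslo at route 1[1]=route 2[3], then Kyoto at route 1[2]=route 2[5], then Tunis at route 1[5]=route 2[6] — 3 stops in the same relative order in both. The LCS DP gives dp[8][8] = 3, so this is optimal.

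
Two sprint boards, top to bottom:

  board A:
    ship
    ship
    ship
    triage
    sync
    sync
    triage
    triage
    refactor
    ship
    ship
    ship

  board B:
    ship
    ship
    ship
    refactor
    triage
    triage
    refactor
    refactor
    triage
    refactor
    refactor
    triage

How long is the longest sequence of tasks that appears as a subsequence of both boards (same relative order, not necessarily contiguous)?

Taking ship (board A #1, board B #1), then ship (board A #2, board B #2), then ship (board A #3, board B #3), then triage (board A #4, board B #5), then triage (board A #7, board B #6), then triage (board A #8, board B #9), then refactor (board A #9, board B #11) gives a common subsequence of length 7. The LCS DP gives dp[12][12] = 7, so this is optimal.

7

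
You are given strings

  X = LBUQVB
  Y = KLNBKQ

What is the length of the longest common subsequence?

Match L [1,2], B [2,4], Q [4,6] — 3 characters in the same relative order in both. The LCS DP gives dp[6][6] = 3, so this is optimal.

3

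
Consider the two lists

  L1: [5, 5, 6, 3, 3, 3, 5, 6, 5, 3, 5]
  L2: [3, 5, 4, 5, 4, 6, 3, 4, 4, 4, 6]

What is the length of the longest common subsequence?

One common subsequence of length 5: 5 (L1 #1, L2 #2) → 5 (L1 #2, L2 #4) → 6 (L1 #3, L2 #6) → 3 (L1 #4, L2 #7) → 6 (L1 #8, L2 #11). dp[11][11] = 5 confirms this is the maximum.

5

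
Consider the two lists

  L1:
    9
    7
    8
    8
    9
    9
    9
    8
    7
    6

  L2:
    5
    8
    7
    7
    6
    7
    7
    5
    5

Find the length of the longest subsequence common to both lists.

3

Let dp[i][j] be the LCS length of the first i values of L1 and the first j values of L2. dp[i][j] = dp[i-1][j-1]+1 when the i-th and j-th values match, else max(dp[i-1][j], dp[i][j-1]).
    ·  5  8  7  7  6  7  7  5  5
 ·  0  0  0  0  0  0  0  0  0  0
 9  0  0  0  0  0  0  0  0  0  0
 7  0  0  0  1  1  1  1  1  1  1
 8  0  0  1  1  1  1  1  1  1  1
 8  0  0  1  1  1  1  1  1  1  1
 9  0  0  1  1  1  1  1  1  1  1
 9  0  0  1  1  1  1  1  1  1  1
 9  0  0  1  1  1  1  1  1  1  1
 8  0  0  1  1  1  1  1  1  1  1
 7  0  0  1  2  2  2  2  2  2  2
 6  0  0  1  2  2  3  3  3  3  3
dp[10][9] = 3. One LCS (by backtracking along matches): 7, 7, 6.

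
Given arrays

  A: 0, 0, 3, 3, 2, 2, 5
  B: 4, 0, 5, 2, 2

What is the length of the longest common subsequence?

3

One common subsequence of length 3: 0 [1,2], 2 [5,4], 2 [6,5], and the DP table's final entry dp[7][5] is also 3, so no common subsequence is longer.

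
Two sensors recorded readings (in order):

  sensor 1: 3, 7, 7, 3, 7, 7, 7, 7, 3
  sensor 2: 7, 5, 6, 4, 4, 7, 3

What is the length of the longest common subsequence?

Let dp[i][j] be the LCS length of the first i values of sensor 1 and the first j values of sensor 2. dp[i][j] = dp[i-1][j-1]+1 when the i-th and j-th values match, else max(dp[i-1][j], dp[i][j-1]).
    ·  7  5  6  4  4  7  3
 ·  0  0  0  0  0  0  0  0
 3  0  0  0  0  0  0  0  1
 7  0  1  1  1  1  1  1  1
 7  0  1  1  1  1  1  2  2
 3  0  1  1  1  1  1  2  3
 7  0  1  1  1  1  1  2  3
 7  0  1  1  1  1  1  2  3
 7  0  1  1  1  1  1  2  3
 7  0  1  1  1  1  1  2  3
 3  0  1  1  1  1  1  2  3
dp[9][7] = 3. One LCS (by backtracking along matches): 7, 7, 3.

3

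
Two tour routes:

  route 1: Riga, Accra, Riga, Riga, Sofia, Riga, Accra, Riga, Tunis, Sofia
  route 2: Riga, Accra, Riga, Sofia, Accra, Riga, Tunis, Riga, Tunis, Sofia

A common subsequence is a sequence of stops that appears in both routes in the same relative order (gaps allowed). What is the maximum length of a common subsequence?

One common subsequence of length 8: Riga [1,1], then Accra [2,2], then Riga [4,3], then Sofia [5,4], then Riga [6,6], then Riga [8,8], then Tunis [9,9], then Sofia [10,10]. Since dp[10][10] = 8, nothing longer is possible.

8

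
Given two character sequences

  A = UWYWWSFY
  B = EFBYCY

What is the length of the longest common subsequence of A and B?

2

Let dp[i][j] be the LCS length of the first i characters of A and the first j characters of B. dp[i][j] = dp[i-1][j-1]+1 when the i-th and j-th characters match, else max(dp[i-1][j], dp[i][j-1]).
    ·  E  F  B  Y  C  Y
 ·  0  0  0  0  0  0  0
 U  0  0  0  0  0  0  0
 W  0  0  0  0  0  0  0
 Y  0  0  0  0  1  1  1
 W  0  0  0  0  1  1  1
 W  0  0  0  0  1  1  1
 S  0  0  0  0  1  1  1
 F  0  0  1  1  1  1  1
 Y  0  0  1  1  2  2  2
dp[8][6] = 2. One LCS (by backtracking along matches): YY.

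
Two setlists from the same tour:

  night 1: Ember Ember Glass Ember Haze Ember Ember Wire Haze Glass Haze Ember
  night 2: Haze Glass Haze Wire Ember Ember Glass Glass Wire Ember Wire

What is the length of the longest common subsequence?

Pick Glass (night 1 #3, night 2 #2), then Haze (night 1 #5, night 2 #3), then Ember (night 1 #6, night 2 #5), then Ember (night 1 #7, night 2 #6), then Wire (night 1 #8, night 2 #9), then Ember (night 1 #12, night 2 #10); all 6 songs appear in both, in order. Since dp[12][11] = 6, nothing longer is possible.

6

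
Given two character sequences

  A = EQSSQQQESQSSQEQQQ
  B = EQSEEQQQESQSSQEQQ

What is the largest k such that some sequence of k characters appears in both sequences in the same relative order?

15

Pick E at A[1]=B[1]; then Q at A[2]=B[2]; then S at A[3]=B[3]; then Q at A[5]=B[6]; then Q at A[6]=B[7]; then Q at A[7]=B[8]; then E at A[8]=B[9]; then S at A[9]=B[10]; then Q at A[10]=B[11]; then S at A[11]=B[12]; then S at A[12]=B[13]; then Q at A[13]=B[14]; then E at A[14]=B[15]; then Q at A[16]=B[16]; then Q at A[17]=B[17]; all 15 characters appear in both, in order. Since dp[17][17] = 15, nothing longer is possible.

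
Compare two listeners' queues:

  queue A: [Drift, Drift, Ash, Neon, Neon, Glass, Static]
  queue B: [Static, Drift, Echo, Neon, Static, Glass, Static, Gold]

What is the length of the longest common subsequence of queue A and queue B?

4

Taking Drift at queue A[1]=queue B[2] → Neon at queue A[4]=queue B[4] → Glass at queue A[6]=queue B[6] → Static at queue A[7]=queue B[7] gives a common subsequence of length 4. The LCS DP gives dp[7][8] = 4, so this is optimal.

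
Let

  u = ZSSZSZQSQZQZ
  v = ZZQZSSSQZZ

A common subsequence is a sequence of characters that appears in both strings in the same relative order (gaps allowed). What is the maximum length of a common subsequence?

One common subsequence of length 7: Z at u[1]=v[4], S at u[3]=v[5], S at u[5]=v[6], S at u[8]=v[7], Q at u[9]=v[8], Z at u[10]=v[9], Z at u[12]=v[10]. The LCS DP gives dp[12][10] = 7, so this is optimal.

7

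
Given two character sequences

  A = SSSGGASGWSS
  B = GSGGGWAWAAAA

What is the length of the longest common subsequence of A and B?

5

Match S [1,2], then G [4,4], then G [5,5], then A [6,7], then W [9,8] — 5 characters in the same relative order in both. The LCS DP gives dp[11][12] = 5, so this is optimal.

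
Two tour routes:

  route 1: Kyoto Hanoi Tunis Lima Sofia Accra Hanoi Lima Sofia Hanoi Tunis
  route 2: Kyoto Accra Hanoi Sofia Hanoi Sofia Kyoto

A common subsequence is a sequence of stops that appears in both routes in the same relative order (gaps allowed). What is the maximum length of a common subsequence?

One common subsequence of length 5: Kyoto (route 1 #1, route 2 #1); then Hanoi (route 1 #2, route 2 #3); then Sofia (route 1 #5, route 2 #4); then Hanoi (route 1 #7, route 2 #5); then Sofia (route 1 #9, route 2 #6). The LCS DP gives dp[11][7] = 5, so this is optimal.

5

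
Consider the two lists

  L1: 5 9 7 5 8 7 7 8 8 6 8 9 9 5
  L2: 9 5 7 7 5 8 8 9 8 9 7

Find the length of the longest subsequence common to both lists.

One common subsequence of length 8: 9 at L1[2]=L2[1]; then 5 at L1[4]=L2[2]; then 7 at L1[6]=L2[3]; then 7 at L1[7]=L2[4]; then 8 at L1[8]=L2[6]; then 8 at L1[9]=L2[7]; then 8 at L1[11]=L2[9]; then 9 at L1[12]=L2[10]. The LCS DP gives dp[14][11] = 8, so this is optimal.

8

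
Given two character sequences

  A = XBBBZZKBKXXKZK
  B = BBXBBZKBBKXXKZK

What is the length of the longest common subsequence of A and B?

12

Match X (A #1, B #3), B (A #3, B #4), B (A #4, B #5), Z (A #6, B #6), K (A #7, B #7), B (A #8, B #9), K (A #9, B #10), X (A #10, B #11), X (A #11, B #12), K (A #12, B #13), Z (A #13, B #14), K (A #14, B #15) — 12 characters in the same relative order in both. Since dp[14][15] = 12, nothing longer is possible.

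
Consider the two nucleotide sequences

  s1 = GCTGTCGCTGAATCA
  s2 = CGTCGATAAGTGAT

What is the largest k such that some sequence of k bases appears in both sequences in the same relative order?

10

One common subsequence of length 10: C [2,1]; then G [4,2]; then T [5,3]; then C [6,4]; then G [7,5]; then T [9,7]; then A [11,8]; then A [12,9]; then T [13,11]; then A [15,13], and the DP table's final entry dp[15][14] is also 10, so no common subsequence is longer.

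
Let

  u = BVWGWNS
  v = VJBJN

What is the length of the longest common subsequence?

Match B (u #1, v #3); then N (u #6, v #5) — 2 characters in the same relative order in both. The LCS DP gives dp[7][5] = 2, so this is optimal.

2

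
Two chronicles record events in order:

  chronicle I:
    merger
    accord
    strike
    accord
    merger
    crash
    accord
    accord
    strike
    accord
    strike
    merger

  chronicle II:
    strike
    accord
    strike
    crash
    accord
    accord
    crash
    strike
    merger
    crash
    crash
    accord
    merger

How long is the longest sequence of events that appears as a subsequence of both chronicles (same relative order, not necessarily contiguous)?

Pick accord (chronicle I #2, chronicle II #2); then strike (chronicle I #3, chronicle II #3); then crash (chronicle I #6, chronicle II #4); then accord (chronicle I #7, chronicle II #5); then accord (chronicle I #8, chronicle II #6); then strike (chronicle I #9, chronicle II #8); then accord (chronicle I #10, chronicle II #12); then merger (chronicle I #12, chronicle II #13); all 8 events appear in both, in order. The LCS DP gives dp[12][13] = 8, so this is optimal.

8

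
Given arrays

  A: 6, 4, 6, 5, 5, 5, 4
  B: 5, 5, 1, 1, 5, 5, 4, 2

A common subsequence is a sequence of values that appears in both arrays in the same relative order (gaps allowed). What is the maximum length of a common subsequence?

4

Let dp[i][j] be the LCS length of the first i values of A and the first j values of B. dp[i][j] = dp[i-1][j-1]+1 when the i-th and j-th values match, else max(dp[i-1][j], dp[i][j-1]).
    ·  5  5  1  1  5  5  4  2
 ·  0  0  0  0  0  0  0  0  0
 6  0  0  0  0  0  0  0  0  0
 4  0  0  0  0  0  0  0  1  1
 6  0  0  0  0  0  0  0  1  1
 5  0  1  1  1  1  1  1  1  1
 5  0  1  2  2  2  2  2  2  2
 5  0  1  2  2  2  3  3  3  3
 4  0  1  2  2  2  3  3  4  4
dp[7][8] = 4. One LCS (by backtracking along matches): 5, 5, 5, 4.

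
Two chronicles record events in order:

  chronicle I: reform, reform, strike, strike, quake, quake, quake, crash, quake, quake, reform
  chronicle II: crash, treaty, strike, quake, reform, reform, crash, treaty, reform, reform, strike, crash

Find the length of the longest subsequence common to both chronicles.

4

Match reform at chronicle I[1]=chronicle II[9]; then reform at chronicle I[2]=chronicle II[10]; then strike at chronicle I[4]=chronicle II[11]; then crash at chronicle I[8]=chronicle II[12] — 4 events in the same relative order in both. Since dp[11][12] = 4, nothing longer is possible.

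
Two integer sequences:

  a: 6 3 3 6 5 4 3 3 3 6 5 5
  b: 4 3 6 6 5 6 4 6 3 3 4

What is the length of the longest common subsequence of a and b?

Let dp[i][j] be the LCS length of the first i values of a and the first j values of b. dp[i][j] = dp[i-1][j-1]+1 when the i-th and j-th values match, else max(dp[i-1][j], dp[i][j-1]).
    ·  4  3  6  6  5  6  4  6  3  3  4
 ·  0  0  0  0  0  0  0  0  0  0  0  0
 6  0  0  0  1  1  1  1  1  1  1  1  1
 3  0  0  1  1  1  1  1  1  1  2  2  2
 3  0  0  1  1  1  1  1  1  1  2  3  3
 6  0  0  1  2  2  2  2  2  2  2  3  3
 5  0  0  1  2  2  3  3  3  3  3  3  3
 4  0  1  1  2  2  3  3  4  4  4  4  4
 3  0  1  2  2  2  3  3  4  4  5  5  5
 3  0  1  2  2  2  3  3  4  4  5  6  6
 3  0  1  2  2  2  3  3  4  4  5  6  6
 6  0  1  2  3  3  3  4  4  5  5  6  6
 5  0  1  2  3  3  4  4  4  5  5  6  6
 5  0  1  2  3  3  4  4  4  5  5  6  6
dp[12][11] = 6. One LCS (by backtracking along matches): 6, 6, 5, 4, 3, 3.

6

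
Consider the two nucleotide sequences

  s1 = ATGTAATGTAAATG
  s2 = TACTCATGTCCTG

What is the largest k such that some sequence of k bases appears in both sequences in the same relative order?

Pick A [1,2], then T [2,4], then A [6,6], then T [7,7], then G [8,8], then T [9,9], then T [13,12], then G [14,13]; all 8 bases appear in both, in order, and the DP table's final entry dp[14][13] is also 8, so no common subsequence is longer.

8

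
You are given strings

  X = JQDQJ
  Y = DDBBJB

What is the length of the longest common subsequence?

Let dp[i][j] be the LCS length of the first i characters of X and the first j characters of Y. dp[i][j] = dp[i-1][j-1]+1 when the i-th and j-th characters match, else max(dp[i-1][j], dp[i][j-1]).
    ·  D  D  B  B  J  B
 ·  0  0  0  0  0  0  0
 J  0  0  0  0  0  1  1
 Q  0  0  0  0  0  1  1
 D  0  1  1  1  1  1  1
 Q  0  1  1  1  1  1  1
 J  0  1  1  1  1  2  2
dp[5][6] = 2. One LCS (by backtracking along matches): DJ.

2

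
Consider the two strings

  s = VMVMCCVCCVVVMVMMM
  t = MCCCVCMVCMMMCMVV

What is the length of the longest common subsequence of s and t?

10

One common subsequence of length 10: M at s[2]=t[1]; then C at s[5]=t[3]; then C at s[6]=t[4]; then V at s[7]=t[5]; then C at s[8]=t[6]; then C at s[9]=t[9]; then M at s[13]=t[10]; then M at s[15]=t[11]; then M at s[16]=t[12]; then M at s[17]=t[14]. dp[17][16] = 10 confirms this is the maximum.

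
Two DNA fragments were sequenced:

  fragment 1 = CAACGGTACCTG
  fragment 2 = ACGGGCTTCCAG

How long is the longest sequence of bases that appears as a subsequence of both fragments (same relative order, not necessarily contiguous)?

8

Pick A (fragment 1 #3, fragment 2 #1); then C (fragment 1 #4, fragment 2 #2); then G (fragment 1 #5, fragment 2 #4); then G (fragment 1 #6, fragment 2 #5); then T (fragment 1 #7, fragment 2 #8); then C (fragment 1 #9, fragment 2 #9); then C (fragment 1 #10, fragment 2 #10); then G (fragment 1 #12, fragment 2 #12); all 8 bases appear in both, in order. The LCS DP gives dp[12][12] = 8, so this is optimal.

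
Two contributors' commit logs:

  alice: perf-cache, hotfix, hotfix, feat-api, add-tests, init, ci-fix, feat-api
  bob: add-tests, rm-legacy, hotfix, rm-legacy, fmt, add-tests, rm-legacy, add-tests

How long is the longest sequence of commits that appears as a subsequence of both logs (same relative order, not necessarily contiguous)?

Match hotfix at alice[2]=bob[3] → add-tests at alice[5]=bob[8] — 2 commits in the same relative order in both. The LCS DP gives dp[8][8] = 2, so this is optimal.

2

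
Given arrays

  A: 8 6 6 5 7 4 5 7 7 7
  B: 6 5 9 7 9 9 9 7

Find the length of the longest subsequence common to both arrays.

4

Let dp[i][j] be the LCS length of the first i values of A and the first j values of B. dp[i][j] = dp[i-1][j-1]+1 when the i-th and j-th values match, else max(dp[i-1][j], dp[i][j-1]).
    ·  6  5  9  7  9  9  9  7
 ·  0  0  0  0  0  0  0  0  0
 8  0  0  0  0  0  0  0  0  0
 6  0  1  1  1  1  1  1  1  1
 6  0  1  1  1  1  1  1  1  1
 5  0  1  2  2  2  2  2  2  2
 7  0  1  2  2  3  3  3  3  3
 4  0  1  2  2  3  3  3  3  3
 5  0  1  2  2  3  3  3  3  3
 7  0  1  2  2  3  3  3  3  4
 7  0  1  2  2  3  3  3  3  4
 7  0  1  2  2  3  3  3  3  4
dp[10][8] = 4. One LCS (by backtracking along matches): 6, 5, 7, 7.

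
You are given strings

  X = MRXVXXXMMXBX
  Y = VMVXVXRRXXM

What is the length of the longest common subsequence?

Let dp[i][j] be the LCS length of the first i characters of X and the first j characters of Y. dp[i][j] = dp[i-1][j-1]+1 when the i-th and j-th characters match, else max(dp[i-1][j], dp[i][j-1]).
    ·  V  M  V  X  V  X  R  R  X  X  M
 ·  0  0  0  0  0  0  0  0  0  0  0  0
 M  0  0  1  1  1  1  1  1  1  1  1  1
 R  0  0  1  1  1  1  1  2  2  2  2  2
 X  0  0  1  1  2  2  2  2  2  3  3  3
 V  0  1  1  2  2  3  3  3  3  3  3  3
 X  0  1  1  2  3  3  4  4  4  4  4  4
 X  0  1  1  2  3  3  4  4  4  5  5  5
 X  0  1  1  2  3  3  4  4  4  5  6  6
 M  0  1  2  2  3  3  4  4  4  5  6  7
 M  0  1  2  2  3  3  4  4  4  5  6  7
 X  0  1  2  2  3  3  4  4  4  5  6  7
 B  0  1  2  2  3  3  4  4  4  5  6  7
 X  0  1  2  2  3  3  4  4  4  5  6  7
dp[12][11] = 7. One LCS (by backtracking along matches): MXVXXXM.

7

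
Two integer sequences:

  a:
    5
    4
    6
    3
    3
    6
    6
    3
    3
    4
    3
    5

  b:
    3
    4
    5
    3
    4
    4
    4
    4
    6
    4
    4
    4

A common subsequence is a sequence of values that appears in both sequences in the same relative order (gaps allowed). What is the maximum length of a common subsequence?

One common subsequence of length 4: 5 at a[1]=b[3], 4 at a[2]=b[8], 6 at a[3]=b[9], 4 at a[10]=b[12]. dp[12][12] = 4 confirms this is the maximum.

4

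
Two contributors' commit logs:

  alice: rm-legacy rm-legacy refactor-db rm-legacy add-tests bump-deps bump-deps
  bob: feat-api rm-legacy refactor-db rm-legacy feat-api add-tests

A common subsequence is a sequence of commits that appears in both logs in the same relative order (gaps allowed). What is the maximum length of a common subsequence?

4

Pick rm-legacy (alice #2, bob #2); then refactor-db (alice #3, bob #3); then rm-legacy (alice #4, bob #4); then add-tests (alice #5, bob #6); all 4 commits appear in both, in order. The LCS DP gives dp[7][6] = 4, so this is optimal.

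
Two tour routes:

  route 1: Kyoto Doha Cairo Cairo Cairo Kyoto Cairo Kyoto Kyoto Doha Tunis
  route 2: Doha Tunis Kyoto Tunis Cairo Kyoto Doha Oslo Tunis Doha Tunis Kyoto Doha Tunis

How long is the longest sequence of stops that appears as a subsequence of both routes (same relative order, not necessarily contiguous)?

One common subsequence of length 7: Doha at route 1[2]=route 2[1], Kyoto at route 1[6]=route 2[3], Cairo at route 1[7]=route 2[5], Kyoto at route 1[8]=route 2[6], Kyoto at route 1[9]=route 2[12], Doha at route 1[10]=route 2[13], Tunis at route 1[11]=route 2[14]. dp[11][14] = 7 confirms this is the maximum.

7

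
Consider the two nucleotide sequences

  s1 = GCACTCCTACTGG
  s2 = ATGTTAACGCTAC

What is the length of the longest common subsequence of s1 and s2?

7

Taking G [1,3]; then A [3,7]; then C [4,8]; then C [7,10]; then T [8,11]; then A [9,12]; then C [10,13] gives a common subsequence of length 7, and the DP table's final entry dp[13][13] is also 7, so no common subsequence is longer.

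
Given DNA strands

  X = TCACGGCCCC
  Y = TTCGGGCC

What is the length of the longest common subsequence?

Let dp[i][j] be the LCS length of the first i bases of X and the first j bases of Y. dp[i][j] = dp[i-1][j-1]+1 when the i-th and j-th bases match, else max(dp[i-1][j], dp[i][j-1]).
    ·  T  T  C  G  G  G  C  C
 ·  0  0  0  0  0  0  0  0  0
 T  0  1  1  1  1  1  1  1  1
 C  0  1  1  2  2  2  2  2  2
 A  0  1  1  2  2  2  2  2  2
 C  0  1  1  2  2  2  2  3  3
 G  0  1  1  2  3  3  3  3  3
 G  0  1  1  2  3  4  4  4  4
 C  0  1  1  2  3  4  4  5  5
 C  0  1  1  2  3  4  4  5  6
 C  0  1  1  2  3  4  4  5  6
 C  0  1  1  2  3  4  4  5  6
dp[10][8] = 6. One LCS (by backtracking along matches): TCGGCC.

6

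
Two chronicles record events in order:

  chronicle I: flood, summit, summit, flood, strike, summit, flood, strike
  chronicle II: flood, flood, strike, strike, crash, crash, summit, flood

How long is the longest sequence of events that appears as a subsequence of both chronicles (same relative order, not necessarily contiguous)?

5

Taking flood at chronicle I[1]=chronicle II[1]; then flood at chronicle I[4]=chronicle II[2]; then strike at chronicle I[5]=chronicle II[4]; then summit at chronicle I[6]=chronicle II[7]; then flood at chronicle I[7]=chronicle II[8] gives a common subsequence of length 5, and the DP table's final entry dp[8][8] is also 5, so no common subsequence is longer.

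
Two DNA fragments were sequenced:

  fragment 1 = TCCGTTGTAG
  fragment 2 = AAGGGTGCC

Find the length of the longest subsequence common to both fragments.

Let dp[i][j] be the LCS length of the first i bases of fragment 1 and the first j bases of fragment 2. dp[i][j] = dp[i-1][j-1]+1 when the i-th and j-th bases match, else max(dp[i-1][j], dp[i][j-1]).
    ·  A  A  G  G  G  T  G  C  C
 ·  0  0  0  0  0  0  0  0  0  0
 T  0  0  0  0  0  0  1  1  1  1
 C  0  0  0  0  0  0  1  1  2  2
 C  0  0  0  0  0  0  1  1  2  3
 G  0  0  0  1  1  1  1  2  2  3
 T  0  0  0  1  1  1  2  2  2  3
 T  0  0  0  1  1  1  2  2  2  3
 G  0  0  0  1  2  2  2  3  3  3
 T  0  0  0  1  2  2  3  3  3  3
 A  0  1  1  1  2  2  3  3  3  3
 G  0  1  1  2  2  3  3  4  4  4
dp[10][9] = 4. One LCS (by backtracking along matches): GGTG.

4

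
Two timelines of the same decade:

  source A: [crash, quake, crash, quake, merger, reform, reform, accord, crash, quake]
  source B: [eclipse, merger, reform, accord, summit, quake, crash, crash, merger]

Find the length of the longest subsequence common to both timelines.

Match merger at source A[5]=source B[2]; then reform at source A[7]=source B[3]; then accord at source A[8]=source B[4]; then crash at source A[9]=source B[8] — 4 events in the same relative order in both. dp[10][9] = 4 confirms this is the maximum.

4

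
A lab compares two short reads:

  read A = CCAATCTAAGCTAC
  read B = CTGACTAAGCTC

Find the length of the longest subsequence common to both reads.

10

Pick C (read A #1, read B #1), A (read A #4, read B #4), C (read A #6, read B #5), T (read A #7, read B #6), A (read A #8, read B #7), A (read A #9, read B #8), G (read A #10, read B #9), C (read A #11, read B #10), T (read A #12, read B #11), C (read A #14, read B #12); all 10 bases appear in both, in order. Since dp[14][12] = 10, nothing longer is possible.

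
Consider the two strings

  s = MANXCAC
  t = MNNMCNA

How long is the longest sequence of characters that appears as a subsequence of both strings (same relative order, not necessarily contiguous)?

Let dp[i][j] be the LCS length of the first i characters of s and the first j characters of t. dp[i][j] = dp[i-1][j-1]+1 when the i-th and j-th characters match, else max(dp[i-1][j], dp[i][j-1]).
    ·  M  N  N  M  C  N  A
 ·  0  0  0  0  0  0  0  0
 M  0  1  1  1  1  1  1  1
 A  0  1  1  1  1  1  1  2
 N  0  1  2  2  2  2  2  2
 X  0  1  2  2  2  2  2  2
 C  0  1  2  2  2  3  3  3
 A  0  1  2  2  2  3  3  4
 C  0  1  2  2  2  3  3  4
dp[7][7] = 4. One LCS (by backtracking along matches): MNCA.

4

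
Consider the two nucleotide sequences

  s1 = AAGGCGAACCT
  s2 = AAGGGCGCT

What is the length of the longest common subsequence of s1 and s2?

Pick A (s1 #1, s2 #1); then A (s1 #2, s2 #2); then G (s1 #3, s2 #4); then G (s1 #4, s2 #5); then C (s1 #5, s2 #6); then G (s1 #6, s2 #7); then C (s1 #10, s2 #8); then T (s1 #11, s2 #9); all 8 bases appear in both, in order, and the DP table's final entry dp[11][9] is also 8, so no common subsequence is longer.

8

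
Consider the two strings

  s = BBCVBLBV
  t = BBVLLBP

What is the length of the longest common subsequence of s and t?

5

Taking B [1,1], B [2,2], V [4,3], L [6,5], B [7,6] gives a common subsequence of length 5. Since dp[8][7] = 5, nothing longer is possible.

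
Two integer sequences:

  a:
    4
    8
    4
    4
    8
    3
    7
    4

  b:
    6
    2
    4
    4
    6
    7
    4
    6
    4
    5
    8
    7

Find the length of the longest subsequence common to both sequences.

5

One common subsequence of length 5: 4 (a #1, b #4), then 4 (a #3, b #7), then 4 (a #4, b #9), then 8 (a #5, b #11), then 7 (a #7, b #12), and the DP table's final entry dp[8][12] is also 5, so no common subsequence is longer.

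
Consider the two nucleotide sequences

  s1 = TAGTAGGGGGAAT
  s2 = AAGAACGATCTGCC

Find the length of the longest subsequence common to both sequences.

6

Match A at s1[2]=s2[2], then G at s1[3]=s2[3], then A at s1[5]=s2[5], then G at s1[10]=s2[7], then A at s1[11]=s2[8], then T at s1[13]=s2[11] — 6 bases in the same relative order in both. Since dp[13][14] = 6, nothing longer is possible.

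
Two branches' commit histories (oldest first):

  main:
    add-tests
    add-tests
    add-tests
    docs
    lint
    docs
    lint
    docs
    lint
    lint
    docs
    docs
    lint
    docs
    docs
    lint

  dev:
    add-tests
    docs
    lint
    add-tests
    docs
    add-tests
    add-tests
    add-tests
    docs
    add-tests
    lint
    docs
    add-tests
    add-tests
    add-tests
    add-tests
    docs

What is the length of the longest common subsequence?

Taking add-tests [3,1]; then docs [4,2]; then lint [5,3]; then docs [6,5]; then docs [8,9]; then lint [10,11]; then docs [11,12]; then docs [15,17] gives a common subsequence of length 8. The LCS DP gives dp[16][17] = 8, so this is optimal.

8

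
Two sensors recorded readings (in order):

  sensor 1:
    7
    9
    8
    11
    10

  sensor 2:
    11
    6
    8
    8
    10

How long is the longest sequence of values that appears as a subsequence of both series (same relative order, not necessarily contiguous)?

Let dp[i][j] be the LCS length of the first i values of sensor 1 and the first j values of sensor 2. dp[i][j] = dp[i-1][j-1]+1 when the i-th and j-th values match, else max(dp[i-1][j], dp[i][j-1]).
    · 11  6  8  8 10
 ·  0  0  0  0  0  0
 7  0  0  0  0  0  0
 9  0  0  0  0  0  0
 8  0  0  0  1  1  1
11  0  1  1  1  1  1
10  0  1  1  1  1  2
dp[5][5] = 2. One LCS (by backtracking along matches): 8, 10.

2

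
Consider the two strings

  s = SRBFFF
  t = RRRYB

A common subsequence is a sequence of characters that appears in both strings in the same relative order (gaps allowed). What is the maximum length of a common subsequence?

Match R at s[2]=t[3]; then B at s[3]=t[5] — 2 characters in the same relative order in both. The LCS DP gives dp[6][5] = 2, so this is optimal.

2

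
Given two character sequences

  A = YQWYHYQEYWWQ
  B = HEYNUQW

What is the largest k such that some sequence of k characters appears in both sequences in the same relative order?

4

Let dp[i][j] be the LCS length of the first i characters of A and the first j characters of B. dp[i][j] = dp[i-1][j-1]+1 when the i-th and j-th characters match, else max(dp[i-1][j], dp[i][j-1]).
    ·  H  E  Y  N  U  Q  W
 ·  0  0  0  0  0  0  0  0
 Y  0  0  0  1  1  1  1  1
 Q  0  0  0  1  1  1  2  2
 W  0  0  0  1  1  1  2  3
 Y  0  0  0  1  1  1  2  3
 H  0  1  1  1  1  1  2  3
 Y  0  1  1  2  2  2  2  3
 Q  0  1  1  2  2  2  3  3
 E  0  1  2  2  2  2  3  3
 Y  0  1  2  3  3  3  3  3
 W  0  1  2  3  3  3  3  4
 W  0  1  2  3  3  3  3  4
 Q  0  1  2  3  3  3  4  4
dp[12][7] = 4. One LCS (by backtracking along matches): HYQW.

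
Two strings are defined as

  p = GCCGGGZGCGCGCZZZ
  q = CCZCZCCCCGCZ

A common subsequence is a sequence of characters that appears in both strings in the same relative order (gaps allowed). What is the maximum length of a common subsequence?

Match C [2,2], then C [3,4], then Z [7,5], then C [9,8], then C [11,9], then G [12,10], then C [13,11], then Z [16,12] — 8 characters in the same relative order in both, and the DP table's final entry dp[16][12] is also 8, so no common subsequence is longer.

8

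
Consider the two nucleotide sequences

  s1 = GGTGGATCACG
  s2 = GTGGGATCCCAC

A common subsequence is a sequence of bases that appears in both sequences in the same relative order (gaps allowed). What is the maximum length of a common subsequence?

9

Taking G [1,1], G [2,3], G [4,4], G [5,5], A [6,6], T [7,7], C [8,10], A [9,11], C [10,12] gives a common subsequence of length 9. The LCS DP gives dp[11][12] = 9, so this is optimal.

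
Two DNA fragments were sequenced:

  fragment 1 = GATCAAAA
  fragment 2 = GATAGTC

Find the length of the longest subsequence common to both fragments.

One common subsequence of length 4: G (fragment 1 #1, fragment 2 #1), A (fragment 1 #2, fragment 2 #4), T (fragment 1 #3, fragment 2 #6), C (fragment 1 #4, fragment 2 #7). Since dp[8][7] = 4, nothing longer is possible.

4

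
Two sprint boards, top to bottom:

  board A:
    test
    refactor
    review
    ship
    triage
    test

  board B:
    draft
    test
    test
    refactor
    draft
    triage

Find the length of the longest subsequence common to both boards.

3

Taking test (board A #1, board B #3); then refactor (board A #2, board B #4); then triage (board A #5, board B #6) gives a common subsequence of length 3. Since dp[6][6] = 3, nothing longer is possible.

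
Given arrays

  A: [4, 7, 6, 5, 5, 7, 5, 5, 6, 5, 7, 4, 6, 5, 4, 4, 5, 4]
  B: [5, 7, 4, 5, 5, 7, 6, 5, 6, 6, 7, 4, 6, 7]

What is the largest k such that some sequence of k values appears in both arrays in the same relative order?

9

Pick 4 at A[1]=B[3] → 5 at A[4]=B[4] → 5 at A[5]=B[5] → 7 at A[6]=B[6] → 5 at A[7]=B[8] → 6 at A[9]=B[10] → 7 at A[11]=B[11] → 4 at A[12]=B[12] → 6 at A[13]=B[13]; all 9 values appear in both, in order, and the DP table's final entry dp[18][14] is also 9, so no common subsequence is longer.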